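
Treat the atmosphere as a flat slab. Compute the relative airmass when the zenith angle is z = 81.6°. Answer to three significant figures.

X = sec z = 1/cos 81.6° = 1/0.1461 = 6.8454.

6.85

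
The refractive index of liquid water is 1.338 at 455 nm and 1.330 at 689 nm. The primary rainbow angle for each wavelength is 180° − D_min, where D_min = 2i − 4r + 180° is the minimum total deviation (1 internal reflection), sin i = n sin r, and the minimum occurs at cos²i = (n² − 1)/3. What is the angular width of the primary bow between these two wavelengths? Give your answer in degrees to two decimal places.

1.16°

At 455 nm (n = 1.338): cos²i = 0.26341 → i = 59.120°, r = 39.899°, D_min = 138.643°, rainbow angle = 41.357°.
At 689 nm (n = 1.330): cos²i = 0.25630 → i = 59.585°, r = 40.422°, D_min = 137.484°, rainbow angle = 42.516°.
Angular width = |41.357° − 42.516°| = 1.160°.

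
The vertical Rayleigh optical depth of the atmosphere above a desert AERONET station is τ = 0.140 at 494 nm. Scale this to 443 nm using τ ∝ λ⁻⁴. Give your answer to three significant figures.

τ(443 nm) = τ(494 nm) × (494/443)⁴ = 0.140 × (1.1151)⁴ = 0.140 × 1.5463 = 0.2165.

0.216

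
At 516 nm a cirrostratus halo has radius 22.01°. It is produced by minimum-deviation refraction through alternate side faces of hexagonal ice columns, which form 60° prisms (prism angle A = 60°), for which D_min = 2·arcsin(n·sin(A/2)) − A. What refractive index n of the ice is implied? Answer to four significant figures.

1.312

Rearranging: n = sin((D_min + A)/2) / sin(A/2).
(D_min + A)/2 = (22.01° + 60°)/2 = 41.005°.
n = sin 41.005° / sin 30° = 0.6561 / 0.5000 = 1.3122.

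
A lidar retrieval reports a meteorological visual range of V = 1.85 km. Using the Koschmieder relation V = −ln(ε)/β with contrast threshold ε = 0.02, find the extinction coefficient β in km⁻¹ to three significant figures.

2.11 km⁻¹

β = −ln(0.02) / V = 3.912 / 1.85 = 2.1146 km⁻¹.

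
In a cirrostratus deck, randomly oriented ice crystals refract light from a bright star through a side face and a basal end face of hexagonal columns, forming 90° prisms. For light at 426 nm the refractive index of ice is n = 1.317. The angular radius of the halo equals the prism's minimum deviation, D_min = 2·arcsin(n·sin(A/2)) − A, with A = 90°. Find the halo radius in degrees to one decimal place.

47.3°

n·sin(A/2) = 1.317 × sin 45° = 1.317 × 0.7071 = 0.9313.
D_min = 2·arcsin(0.9313) − 90° = 2 × 68.632° − 90° = 47.264°.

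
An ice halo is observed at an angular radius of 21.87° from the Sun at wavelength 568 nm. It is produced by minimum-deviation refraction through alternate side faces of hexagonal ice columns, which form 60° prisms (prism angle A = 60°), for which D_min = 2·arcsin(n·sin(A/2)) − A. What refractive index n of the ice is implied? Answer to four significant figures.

1.310

Rearranging: n = sin((D_min + A)/2) / sin(A/2).
(D_min + A)/2 = (21.87° + 60°)/2 = 40.935°.
n = sin 40.935° / sin 30° = 0.6552 / 0.5000 = 1.3104.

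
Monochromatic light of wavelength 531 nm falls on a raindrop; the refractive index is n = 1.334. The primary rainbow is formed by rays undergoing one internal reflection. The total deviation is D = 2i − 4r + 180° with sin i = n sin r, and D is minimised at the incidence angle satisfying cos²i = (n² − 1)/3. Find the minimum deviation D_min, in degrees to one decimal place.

138.1°

cos²i = (1.77956 − 1)/3 = 0.25985; i = arccos(0.50976) = 59.352°.
sin r = sin 59.352°/1.334 = 0.64492; r = 40.159°.
D_min = 2·59.352° − 4·40.159° + 180° = 138.067°.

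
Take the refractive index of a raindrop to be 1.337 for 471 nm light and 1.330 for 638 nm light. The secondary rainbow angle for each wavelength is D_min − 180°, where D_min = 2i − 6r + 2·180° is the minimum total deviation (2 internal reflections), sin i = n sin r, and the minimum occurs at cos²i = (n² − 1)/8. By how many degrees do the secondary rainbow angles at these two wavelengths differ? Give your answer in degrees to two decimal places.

1.83°

At 471 nm (n = 1.337): cos²i = 0.09845 → i = 71.714°, r = 45.249°, D_min = 231.934°, rainbow angle = 51.934°.
At 638 nm (n = 1.330): cos²i = 0.09611 → i = 71.940°, r = 45.630°, D_min = 230.101°, rainbow angle = 50.101°.
Angular width = |51.934° − 50.101°| = 1.832°.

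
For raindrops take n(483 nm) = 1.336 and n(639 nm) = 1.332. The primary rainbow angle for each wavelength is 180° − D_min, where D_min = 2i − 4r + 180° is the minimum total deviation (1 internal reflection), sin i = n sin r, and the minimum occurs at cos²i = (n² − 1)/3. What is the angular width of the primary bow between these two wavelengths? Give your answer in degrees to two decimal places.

0.58°

At 483 nm (n = 1.336): cos²i = 0.26163 → i = 59.236°, r = 40.029°, D_min = 138.356°, rainbow angle = 41.644°.
At 639 nm (n = 1.332): cos²i = 0.25807 → i = 59.469°, r = 40.290°, D_min = 137.776°, rainbow angle = 42.224°.
Angular width = |41.644° − 42.224°| = 0.580°.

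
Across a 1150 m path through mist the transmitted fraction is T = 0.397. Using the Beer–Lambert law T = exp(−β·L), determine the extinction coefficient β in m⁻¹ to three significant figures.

Beer–Lambert: T = exp(−βL) ⇒ β = −ln(T)/L = −ln(0.397)/1150 = 0.9238/1150 = 0.0008033 m⁻¹.

0.000803 m⁻¹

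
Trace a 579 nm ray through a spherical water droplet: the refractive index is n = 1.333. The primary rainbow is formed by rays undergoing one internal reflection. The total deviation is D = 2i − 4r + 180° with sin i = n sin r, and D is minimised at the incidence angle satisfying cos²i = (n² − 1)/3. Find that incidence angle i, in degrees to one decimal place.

59.4°

cos²i = (1.333² − 1)/3 = (1.77689 − 1)/3 = 0.25896.
cos i = 0.50888, so i = 59.410°.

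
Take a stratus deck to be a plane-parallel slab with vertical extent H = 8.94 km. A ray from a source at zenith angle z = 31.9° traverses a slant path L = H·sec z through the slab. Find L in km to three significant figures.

sec z = 1/cos 31.9° = 1.1779.
L = 8.94 × 1.1779 = 10.530 km.

10.5 km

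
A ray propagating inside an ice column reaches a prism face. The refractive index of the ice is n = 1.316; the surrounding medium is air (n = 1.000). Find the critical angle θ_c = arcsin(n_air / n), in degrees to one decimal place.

49.5°

sin θ_c = n_air / n = 1.000 / 1.316 = 0.7599.
θ_c = arcsin(0.7599) = 49.45°.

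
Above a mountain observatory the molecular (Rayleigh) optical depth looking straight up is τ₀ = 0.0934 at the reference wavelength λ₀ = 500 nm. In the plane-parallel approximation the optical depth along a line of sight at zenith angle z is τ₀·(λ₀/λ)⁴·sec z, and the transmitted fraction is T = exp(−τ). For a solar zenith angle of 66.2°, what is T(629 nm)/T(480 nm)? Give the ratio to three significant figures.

1.20

Airmass: sec 66.2° = 2.4780.
τ(629 nm) = 0.0934 × (500/629)⁴ × 2.4780 = 0.0934 × 0.3993 × 2.4780 = 0.0924.
τ(480 nm) = 0.0934 × (500/480)⁴ × 2.4780 = 0.0934 × 1.1774 × 2.4780 = 0.2725.
T(629)/T(480) = exp(τ_B − τ_A) = exp(0.1801) = 1.1973.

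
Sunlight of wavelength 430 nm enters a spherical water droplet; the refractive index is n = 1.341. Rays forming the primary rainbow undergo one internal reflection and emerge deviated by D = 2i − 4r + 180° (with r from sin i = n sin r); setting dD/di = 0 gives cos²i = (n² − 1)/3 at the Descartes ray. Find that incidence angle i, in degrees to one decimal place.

cos²i = (1.341² − 1)/3 = (1.79828 − 1)/3 = 0.26609.
cos i = 0.51584, so i = 58.946°.

58.9°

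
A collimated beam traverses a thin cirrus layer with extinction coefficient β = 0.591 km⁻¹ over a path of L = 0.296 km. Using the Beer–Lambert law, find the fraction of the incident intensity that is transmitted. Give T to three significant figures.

0.840

τ = β·L = 0.591 × 0.296 = 0.1749.
T = exp(−0.1749) = 0.8395.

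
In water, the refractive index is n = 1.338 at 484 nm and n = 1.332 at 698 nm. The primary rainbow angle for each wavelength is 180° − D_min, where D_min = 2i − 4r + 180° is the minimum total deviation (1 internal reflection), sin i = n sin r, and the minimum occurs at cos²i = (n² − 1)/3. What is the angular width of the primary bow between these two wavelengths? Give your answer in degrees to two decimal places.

0.87°

At 484 nm (n = 1.338): cos²i = 0.26341 → i = 59.120°, r = 39.899°, D_min = 138.643°, rainbow angle = 41.357°.
At 698 nm (n = 1.332): cos²i = 0.25807 → i = 59.469°, r = 40.290°, D_min = 137.776°, rainbow angle = 42.224°.
Angular width = |41.357° − 42.224°| = 0.867°.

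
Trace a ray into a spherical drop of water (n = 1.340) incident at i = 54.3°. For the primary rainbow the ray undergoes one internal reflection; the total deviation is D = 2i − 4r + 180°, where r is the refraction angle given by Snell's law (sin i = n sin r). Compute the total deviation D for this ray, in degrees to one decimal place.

139.4°

sin r = sin 54.3° / 1.340 = 0.8121/1.340 = 0.6060; r = 37.30°.
D = 2·54.3° − 4·37.30° + 180° = 108.60° − 149.21° + 180° = 139.39°.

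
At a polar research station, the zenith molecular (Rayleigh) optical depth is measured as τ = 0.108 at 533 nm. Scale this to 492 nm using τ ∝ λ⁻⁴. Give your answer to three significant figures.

τ(492 nm) = τ(533 nm) × (533/492)⁴ = 0.108 × (1.0833)⁴ = 0.108 × 1.3774 = 0.1488.

0.149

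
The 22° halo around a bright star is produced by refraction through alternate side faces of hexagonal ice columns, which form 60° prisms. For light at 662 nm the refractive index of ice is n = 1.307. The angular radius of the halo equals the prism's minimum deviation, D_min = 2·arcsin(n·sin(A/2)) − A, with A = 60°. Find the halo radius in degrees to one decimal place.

21.6°

n·sin(A/2) = 1.307 × sin 30° = 1.307 × 0.5000 = 0.6535.
D_min = 2·arcsin(0.6535) − 60° = 2 × 40.806° − 60° = 21.612°.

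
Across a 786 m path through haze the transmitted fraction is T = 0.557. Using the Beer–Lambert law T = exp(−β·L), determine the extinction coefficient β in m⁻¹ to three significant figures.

0.000745 m⁻¹

Beer–Lambert: T = exp(−βL) ⇒ β = −ln(T)/L = −ln(0.557)/786 = 0.5852/786 = 0.0007445 m⁻¹.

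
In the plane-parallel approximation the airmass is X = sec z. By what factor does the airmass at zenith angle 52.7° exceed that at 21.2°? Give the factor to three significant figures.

X(52.7°)/X(21.2°) = sec 52.7° / sec 21.2° = cos 21.2° / cos 52.7° = 0.9323/0.6060 = 1.5385.

1.54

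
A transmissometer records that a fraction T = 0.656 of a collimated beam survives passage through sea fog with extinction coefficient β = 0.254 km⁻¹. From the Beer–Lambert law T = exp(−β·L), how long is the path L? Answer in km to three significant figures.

1.66 km

Beer–Lambert: T = exp(−βL) ⇒ L = −ln(T)/β = −ln(0.656)/0.254 = 0.4216/0.254 = 1.66 km.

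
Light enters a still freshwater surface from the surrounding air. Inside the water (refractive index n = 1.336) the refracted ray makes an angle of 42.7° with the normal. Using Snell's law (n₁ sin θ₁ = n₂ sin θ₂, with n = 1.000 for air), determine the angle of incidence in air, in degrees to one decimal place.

Snell: sin θ_i = n · sin θ_r = 1.336 × sin 42.7° = 1.336 × 0.6782 = 0.9060.
θ_i = arcsin(0.9060) = 64.96°.

65.0°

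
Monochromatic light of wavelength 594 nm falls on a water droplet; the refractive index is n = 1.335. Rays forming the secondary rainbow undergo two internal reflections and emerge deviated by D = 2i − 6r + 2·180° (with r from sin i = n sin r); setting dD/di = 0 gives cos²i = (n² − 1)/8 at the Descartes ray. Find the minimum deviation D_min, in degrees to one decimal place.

231.4°

cos²i = (1.78222 − 1)/8 = 0.09778; i = arccos(0.31269) = 71.778°.
sin r = sin 71.778°/1.335 = 0.71150; r = 45.357°.
D_min = 2·71.778° − 6·45.357° + 360° = 231.414°.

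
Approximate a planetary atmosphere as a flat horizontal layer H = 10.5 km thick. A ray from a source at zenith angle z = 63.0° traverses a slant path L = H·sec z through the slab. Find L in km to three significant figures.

sec z = 1/cos 63.0° = 2.2027.
L = 10.5 × 2.2027 = 23.128 km.

23.1 km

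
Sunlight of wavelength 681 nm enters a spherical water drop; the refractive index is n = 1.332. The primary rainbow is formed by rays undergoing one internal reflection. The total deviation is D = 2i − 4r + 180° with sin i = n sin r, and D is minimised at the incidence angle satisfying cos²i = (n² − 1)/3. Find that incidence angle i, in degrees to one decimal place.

59.5°

cos²i = (1.332² − 1)/3 = (1.77422 − 1)/3 = 0.25807.
cos i = 0.50801, so i = 59.469°.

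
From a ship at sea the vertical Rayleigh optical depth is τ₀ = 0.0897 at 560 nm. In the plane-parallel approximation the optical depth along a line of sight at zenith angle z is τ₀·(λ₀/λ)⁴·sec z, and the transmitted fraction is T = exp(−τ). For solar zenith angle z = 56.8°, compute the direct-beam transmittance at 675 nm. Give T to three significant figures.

0.925

sec 56.8° = 1.8263.
τ = 0.0897 × (560/675)⁴ × 1.8263 = 0.0897 × 0.4737 × 1.8263 = 0.0776.
T = exp(−0.0776) = 0.9253.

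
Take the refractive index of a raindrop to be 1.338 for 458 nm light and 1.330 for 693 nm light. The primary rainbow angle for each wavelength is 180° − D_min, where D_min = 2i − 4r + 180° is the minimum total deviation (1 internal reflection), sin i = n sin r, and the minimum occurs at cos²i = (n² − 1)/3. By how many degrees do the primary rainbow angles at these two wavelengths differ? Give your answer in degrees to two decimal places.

1.16°

At 458 nm (n = 1.338): cos²i = 0.26341 → i = 59.120°, r = 39.899°, D_min = 138.643°, rainbow angle = 41.357°.
At 693 nm (n = 1.330): cos²i = 0.25630 → i = 59.585°, r = 40.422°, D_min = 137.484°, rainbow angle = 42.516°.
Angular width = |41.357° − 42.516°| = 1.160°.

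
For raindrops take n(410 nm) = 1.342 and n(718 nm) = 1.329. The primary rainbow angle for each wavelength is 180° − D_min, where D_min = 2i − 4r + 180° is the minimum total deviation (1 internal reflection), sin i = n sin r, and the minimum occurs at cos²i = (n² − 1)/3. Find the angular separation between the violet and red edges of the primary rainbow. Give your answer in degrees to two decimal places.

At 410 nm (n = 1.342): cos²i = 0.26699 → i = 58.888°, r = 39.641°, D_min = 139.213°, rainbow angle = 40.787°.
At 718 nm (n = 1.329): cos²i = 0.25541 → i = 59.643°, r = 40.487°, D_min = 137.337°, rainbow angle = 42.663°.
Angular width = |40.787° − 42.663°| = 1.876°.

1.88°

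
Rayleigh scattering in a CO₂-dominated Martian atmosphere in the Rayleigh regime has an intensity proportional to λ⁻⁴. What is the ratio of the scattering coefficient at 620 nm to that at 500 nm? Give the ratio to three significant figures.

0.423

Rayleigh scattering ∝ λ⁻⁴, so the ratio of coefficients is the inverse fourth power of the wavelength ratio.
σ(620)/σ(500) = (500/620)⁴ = (0.8065)⁴ = 0.423.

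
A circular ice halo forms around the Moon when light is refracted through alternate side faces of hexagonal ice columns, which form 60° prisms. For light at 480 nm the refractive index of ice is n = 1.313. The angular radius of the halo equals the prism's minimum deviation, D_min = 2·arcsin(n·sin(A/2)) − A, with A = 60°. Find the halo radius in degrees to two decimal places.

n·sin(A/2) = 1.313 × sin 30° = 1.313 × 0.5000 = 0.6565.
D_min = 2·arcsin(0.6565) − 60° = 2 × 41.033° − 60° = 22.067°.

22.07°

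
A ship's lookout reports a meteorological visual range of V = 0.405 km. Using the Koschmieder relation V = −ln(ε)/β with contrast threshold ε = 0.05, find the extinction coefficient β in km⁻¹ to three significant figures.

7.40 km⁻¹

β = −ln(0.05) / V = 2.996 / 0.405 = 7.3969 km⁻¹.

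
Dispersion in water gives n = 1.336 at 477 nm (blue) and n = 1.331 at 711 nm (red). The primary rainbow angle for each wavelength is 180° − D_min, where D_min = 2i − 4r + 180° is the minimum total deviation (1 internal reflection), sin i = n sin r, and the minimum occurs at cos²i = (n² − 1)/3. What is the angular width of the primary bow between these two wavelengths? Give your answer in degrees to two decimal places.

0.73°

At 477 nm (n = 1.336): cos²i = 0.26163 → i = 59.236°, r = 40.029°, D_min = 138.356°, rainbow angle = 41.644°.
At 711 nm (n = 1.331): cos²i = 0.25719 → i = 59.527°, r = 40.356°, D_min = 137.630°, rainbow angle = 42.370°.
Angular width = |41.644° − 42.370°| = 0.726°.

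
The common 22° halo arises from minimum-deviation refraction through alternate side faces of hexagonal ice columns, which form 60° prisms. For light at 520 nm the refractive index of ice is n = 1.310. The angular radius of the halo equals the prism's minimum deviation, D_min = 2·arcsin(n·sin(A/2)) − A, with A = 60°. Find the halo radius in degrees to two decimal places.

n·sin(A/2) = 1.310 × sin 30° = 1.310 × 0.5000 = 0.6550.
D_min = 2·arcsin(0.6550) − 60° = 2 × 40.920° − 60° = 21.839°.

21.84°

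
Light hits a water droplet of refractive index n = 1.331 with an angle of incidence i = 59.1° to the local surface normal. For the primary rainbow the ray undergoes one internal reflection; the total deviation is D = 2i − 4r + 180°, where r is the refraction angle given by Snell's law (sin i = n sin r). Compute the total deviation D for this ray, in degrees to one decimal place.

137.6°

sin r = sin 59.1° / 1.331 = 0.8581/1.331 = 0.6447; r = 40.14°.
D = 2·59.1° − 4·40.14° + 180° = 118.20° − 160.57° + 180° = 137.63°.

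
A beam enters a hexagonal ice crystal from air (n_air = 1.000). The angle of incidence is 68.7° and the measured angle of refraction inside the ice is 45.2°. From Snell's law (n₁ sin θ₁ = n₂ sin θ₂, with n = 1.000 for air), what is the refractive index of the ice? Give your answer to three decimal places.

n = sin θ_i / sin θ_r = sin 68.7° / sin 45.2° = 0.9317 / 0.7096 = 1.3130.

1.313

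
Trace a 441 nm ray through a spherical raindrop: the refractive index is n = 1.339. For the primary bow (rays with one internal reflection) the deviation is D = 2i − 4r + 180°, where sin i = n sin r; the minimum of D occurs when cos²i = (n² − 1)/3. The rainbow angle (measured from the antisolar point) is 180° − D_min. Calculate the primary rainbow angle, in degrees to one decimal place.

41.2°

cos²i = (1.79292 − 1)/3 = 0.26431; i = arccos(0.51411) = 59.062°.
sin r = sin 59.062°/1.339 = 0.64057; r = 39.834°.
D_min = 2·59.062° − 4·39.834° + 180° = 138.786°.
Rainbow angle = 180° − D_min = 41.214°.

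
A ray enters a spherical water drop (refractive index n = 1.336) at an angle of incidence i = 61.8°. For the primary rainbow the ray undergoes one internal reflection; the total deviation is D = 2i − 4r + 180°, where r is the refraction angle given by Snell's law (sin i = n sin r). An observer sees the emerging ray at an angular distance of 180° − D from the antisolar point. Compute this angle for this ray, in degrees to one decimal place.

41.5°

sin r = sin 61.8° / 1.336 = 0.8813/1.336 = 0.6597; r = 41.27°.
D = 2·61.8° − 4·41.27° + 180° = 123.60° − 165.10° + 180° = 138.50°.
Angle from antisolar point = 180° − D = 41.50°.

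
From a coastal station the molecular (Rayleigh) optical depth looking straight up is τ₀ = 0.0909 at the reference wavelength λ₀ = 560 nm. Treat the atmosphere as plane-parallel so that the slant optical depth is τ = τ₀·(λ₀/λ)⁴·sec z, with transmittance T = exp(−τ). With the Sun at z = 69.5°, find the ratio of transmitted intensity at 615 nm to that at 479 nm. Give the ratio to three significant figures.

1.36

Airmass: sec 69.5° = 2.8555.
τ(615 nm) = 0.0909 × (560/615)⁴ × 2.8555 = 0.0909 × 0.6875 × 2.8555 = 0.1784.
τ(479 nm) = 0.0909 × (560/479)⁴ × 2.8555 = 0.0909 × 1.8681 × 2.8555 = 0.4849.
T(615)/T(479) = exp(τ_B − τ_A) = exp(0.3065) = 1.3586.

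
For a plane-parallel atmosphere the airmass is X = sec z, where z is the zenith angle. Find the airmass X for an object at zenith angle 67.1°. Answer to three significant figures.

X = sec z = 1/cos 67.1° = 1/0.3891 = 2.5699.

2.57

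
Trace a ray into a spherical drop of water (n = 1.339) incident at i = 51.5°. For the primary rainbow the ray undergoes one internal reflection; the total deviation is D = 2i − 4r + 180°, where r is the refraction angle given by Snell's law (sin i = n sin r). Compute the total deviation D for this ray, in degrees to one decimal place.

sin r = sin 51.5° / 1.339 = 0.7826/1.339 = 0.5845; r = 35.77°.
D = 2·51.5° − 4·35.77° + 180° = 103.00° − 143.06° + 180° = 139.94°.

139.9°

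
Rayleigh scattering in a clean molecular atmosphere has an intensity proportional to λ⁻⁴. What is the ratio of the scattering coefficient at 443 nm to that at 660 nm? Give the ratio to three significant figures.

4.93

Rayleigh scattering ∝ λ⁻⁴, so the ratio of coefficients is the inverse fourth power of the wavelength ratio.
σ(443)/σ(660) = (660/443)⁴ = (1.4898)⁴ = 4.927.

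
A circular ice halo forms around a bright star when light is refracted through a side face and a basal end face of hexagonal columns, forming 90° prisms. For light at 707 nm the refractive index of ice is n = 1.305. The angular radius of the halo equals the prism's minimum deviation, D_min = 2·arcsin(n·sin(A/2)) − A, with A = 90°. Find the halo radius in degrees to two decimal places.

44.67°

n·sin(A/2) = 1.305 × sin 45° = 1.305 × 0.7071 = 0.9228.
D_min = 2·arcsin(0.9228) − 90° = 2 × 67.335° − 90° = 44.670°.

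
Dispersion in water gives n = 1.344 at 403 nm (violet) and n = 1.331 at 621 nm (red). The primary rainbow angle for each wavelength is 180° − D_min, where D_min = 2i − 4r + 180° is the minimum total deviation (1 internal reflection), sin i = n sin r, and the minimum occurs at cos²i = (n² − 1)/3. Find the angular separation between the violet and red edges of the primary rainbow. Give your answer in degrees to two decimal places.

1.86°

At 403 nm (n = 1.344): cos²i = 0.26878 → i = 58.772°, r = 39.512°, D_min = 139.495°, rainbow angle = 40.505°.
At 621 nm (n = 1.331): cos²i = 0.25719 → i = 59.527°, r = 40.356°, D_min = 137.630°, rainbow angle = 42.370°.
Angular width = |40.505° − 42.370°| = 1.865°.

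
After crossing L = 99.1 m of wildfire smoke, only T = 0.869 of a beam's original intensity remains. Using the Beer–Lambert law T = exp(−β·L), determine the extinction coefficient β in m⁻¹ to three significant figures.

0.00142 m⁻¹

Beer–Lambert: T = exp(−βL) ⇒ β = −ln(T)/L = −ln(0.869)/99.1 = 0.1404/99.1 = 0.001417 m⁻¹.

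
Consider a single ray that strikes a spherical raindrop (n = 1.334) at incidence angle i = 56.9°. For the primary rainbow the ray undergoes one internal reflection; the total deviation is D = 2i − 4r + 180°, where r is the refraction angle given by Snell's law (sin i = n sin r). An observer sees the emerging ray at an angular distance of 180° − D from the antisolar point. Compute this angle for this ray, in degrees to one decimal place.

41.8°

sin r = sin 56.9° / 1.334 = 0.8377/1.334 = 0.6280; r = 38.90°.
D = 2·56.9° − 4·38.90° + 180° = 113.80° − 155.60° + 180° = 138.20°.
Angle from antisolar point = 180° − D = 41.80°.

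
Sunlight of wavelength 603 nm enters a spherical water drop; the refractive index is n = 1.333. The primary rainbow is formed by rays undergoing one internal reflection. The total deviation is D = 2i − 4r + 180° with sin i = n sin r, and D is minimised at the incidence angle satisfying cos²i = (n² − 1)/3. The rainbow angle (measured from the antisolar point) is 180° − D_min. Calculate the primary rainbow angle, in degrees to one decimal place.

42.1°

cos²i = (1.77689 − 1)/3 = 0.25896; i = arccos(0.50888) = 59.410°.
sin r = sin 59.410°/1.333 = 0.64579; r = 40.225°.
D_min = 2·59.410° − 4·40.225° + 180° = 137.922°.
Rainbow angle = 180° − D_min = 42.078°.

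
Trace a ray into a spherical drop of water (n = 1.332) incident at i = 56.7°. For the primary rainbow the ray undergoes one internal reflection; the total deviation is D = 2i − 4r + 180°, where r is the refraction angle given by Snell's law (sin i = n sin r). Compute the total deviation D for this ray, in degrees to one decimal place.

sin r = sin 56.7° / 1.332 = 0.8358/1.332 = 0.6275; r = 38.86°.
D = 2·56.7° − 4·38.86° + 180° = 113.40° − 155.46° + 180° = 137.94°.

137.9°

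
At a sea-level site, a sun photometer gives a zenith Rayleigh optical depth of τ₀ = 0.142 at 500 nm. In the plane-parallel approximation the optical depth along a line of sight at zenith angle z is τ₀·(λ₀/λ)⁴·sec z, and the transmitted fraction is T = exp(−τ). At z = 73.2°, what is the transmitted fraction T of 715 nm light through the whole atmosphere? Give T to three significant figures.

sec 73.2° = 3.4598.
τ = 0.142 × (500/715)⁴ × 3.4598 = 0.142 × 0.2391 × 3.4598 = 0.1175.
T = exp(−0.1175) = 0.8891.

0.889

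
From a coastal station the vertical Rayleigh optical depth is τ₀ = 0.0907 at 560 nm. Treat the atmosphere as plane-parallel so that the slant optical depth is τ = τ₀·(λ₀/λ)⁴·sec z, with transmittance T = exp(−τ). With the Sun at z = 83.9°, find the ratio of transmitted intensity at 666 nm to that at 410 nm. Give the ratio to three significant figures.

12.7

Airmass: sec 83.9° = 9.4105.
τ(666 nm) = 0.0907 × (560/666)⁴ × 9.4105 = 0.0907 × 0.4999 × 9.4105 = 0.4267.
τ(410 nm) = 0.0907 × (560/410)⁴ × 9.4105 = 0.0907 × 3.4803 × 9.4105 = 2.9706.
T(666)/T(410) = exp(τ_B − τ_A) = exp(2.5439) = 12.7292.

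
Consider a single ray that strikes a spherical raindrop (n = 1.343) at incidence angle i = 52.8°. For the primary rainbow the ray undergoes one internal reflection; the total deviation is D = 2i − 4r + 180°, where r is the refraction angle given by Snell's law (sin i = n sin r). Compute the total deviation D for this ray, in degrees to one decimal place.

140.1°

sin r = sin 52.8° / 1.343 = 0.7965/1.343 = 0.5931; r = 36.38°.
D = 2·52.8° − 4·36.38° + 180° = 105.60° − 145.51° + 180° = 140.09°.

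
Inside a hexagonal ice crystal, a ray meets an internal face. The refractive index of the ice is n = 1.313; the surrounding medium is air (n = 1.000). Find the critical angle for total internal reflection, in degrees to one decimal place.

49.6°

sin θ_c = n_air / n = 1.000 / 1.313 = 0.7616.
θ_c = arcsin(0.7616) = 49.61°.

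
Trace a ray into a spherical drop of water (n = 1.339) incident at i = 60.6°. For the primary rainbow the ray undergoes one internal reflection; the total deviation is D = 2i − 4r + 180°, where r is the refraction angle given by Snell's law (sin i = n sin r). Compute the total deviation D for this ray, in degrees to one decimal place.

sin r = sin 60.6° / 1.339 = 0.8712/1.339 = 0.6506; r = 40.59°.
D = 2·60.6° − 4·40.59° + 180° = 121.20° − 162.36° + 180° = 138.84°.

138.8°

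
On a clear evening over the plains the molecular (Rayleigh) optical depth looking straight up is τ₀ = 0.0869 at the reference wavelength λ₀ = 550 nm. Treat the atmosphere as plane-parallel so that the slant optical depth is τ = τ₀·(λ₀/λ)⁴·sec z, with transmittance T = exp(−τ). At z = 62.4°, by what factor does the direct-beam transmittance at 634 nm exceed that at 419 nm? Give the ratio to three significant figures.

1.57

Airmass: sec 62.4° = 2.1584.
τ(634 nm) = 0.0869 × (550/634)⁴ × 2.1584 = 0.0869 × 0.5664 × 2.1584 = 0.1062.
τ(419 nm) = 0.0869 × (550/419)⁴ × 2.1584 = 0.0869 × 2.9689 × 2.1584 = 0.5569.
T(634)/T(419) = exp(τ_B − τ_A) = exp(0.4506) = 1.5693.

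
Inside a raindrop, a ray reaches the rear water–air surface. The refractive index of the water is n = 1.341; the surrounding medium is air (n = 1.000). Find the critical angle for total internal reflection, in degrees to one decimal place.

sin θ_c = n_air / n = 1.000 / 1.341 = 0.7457.
θ_c = arcsin(0.7457) = 48.22°.

48.2°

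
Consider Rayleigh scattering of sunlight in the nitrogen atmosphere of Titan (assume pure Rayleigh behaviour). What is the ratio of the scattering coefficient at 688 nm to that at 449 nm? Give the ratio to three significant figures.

Rayleigh scattering ∝ λ⁻⁴, so the ratio of coefficients is the inverse fourth power of the wavelength ratio.
σ(688)/σ(449) = (449/688)⁴ = (0.6526)⁴ = 0.1814.

0.181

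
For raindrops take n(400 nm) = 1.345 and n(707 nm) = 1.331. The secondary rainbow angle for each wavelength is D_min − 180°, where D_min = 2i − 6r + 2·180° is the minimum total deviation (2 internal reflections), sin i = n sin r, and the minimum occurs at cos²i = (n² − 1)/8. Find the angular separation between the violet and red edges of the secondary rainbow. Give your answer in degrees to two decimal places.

3.62°

At 400 nm (n = 1.345): cos²i = 0.10113 → i = 71.458°, r = 44.821°, D_min = 233.987°, rainbow angle = 53.987°.
At 707 nm (n = 1.331): cos²i = 0.09645 → i = 71.907°, r = 45.575°, D_min = 230.365°, rainbow angle = 50.365°.
Angular width = |53.987° − 50.365°| = 3.622°.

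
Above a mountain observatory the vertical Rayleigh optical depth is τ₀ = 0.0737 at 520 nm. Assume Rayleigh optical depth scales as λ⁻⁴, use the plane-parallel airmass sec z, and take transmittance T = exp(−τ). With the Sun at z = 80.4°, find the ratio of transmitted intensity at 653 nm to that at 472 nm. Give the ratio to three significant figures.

Airmass: sec 80.4° = 5.9963.
τ(653 nm) = 0.0737 × (520/653)⁴ × 5.9963 = 0.0737 × 0.4021 × 5.9963 = 0.1777.
τ(472 nm) = 0.0737 × (520/472)⁴ × 5.9963 = 0.0737 × 1.4731 × 5.9963 = 0.6510.
T(653)/T(472) = exp(τ_B − τ_A) = exp(0.4733) = 1.6053.

1.61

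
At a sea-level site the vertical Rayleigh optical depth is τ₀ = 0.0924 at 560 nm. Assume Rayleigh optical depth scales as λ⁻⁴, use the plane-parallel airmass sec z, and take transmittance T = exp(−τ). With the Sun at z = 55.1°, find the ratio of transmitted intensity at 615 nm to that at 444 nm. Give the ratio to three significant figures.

1.35

Airmass: sec 55.1° = 1.7478.
τ(615 nm) = 0.0924 × (560/615)⁴ × 1.7478 = 0.0924 × 0.6875 × 1.7478 = 0.1110.
τ(444 nm) = 0.0924 × (560/444)⁴ × 1.7478 = 0.0924 × 2.5306 × 1.7478 = 0.4087.
T(615)/T(444) = exp(τ_B − τ_A) = exp(0.2977) = 1.3467.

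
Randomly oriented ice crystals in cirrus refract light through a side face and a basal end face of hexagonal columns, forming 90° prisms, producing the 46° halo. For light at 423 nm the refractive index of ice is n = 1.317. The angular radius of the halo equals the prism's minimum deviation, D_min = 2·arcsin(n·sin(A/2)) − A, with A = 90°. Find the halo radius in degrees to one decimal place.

n·sin(A/2) = 1.317 × sin 45° = 1.317 × 0.7071 = 0.9313.
D_min = 2·arcsin(0.9313) − 90° = 2 × 68.632° − 90° = 47.264°.

47.3°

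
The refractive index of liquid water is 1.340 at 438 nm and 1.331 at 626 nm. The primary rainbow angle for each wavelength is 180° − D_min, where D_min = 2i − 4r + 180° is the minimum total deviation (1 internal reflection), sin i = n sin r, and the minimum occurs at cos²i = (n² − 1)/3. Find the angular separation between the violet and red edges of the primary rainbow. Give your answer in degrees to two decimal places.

At 438 nm (n = 1.340): cos²i = 0.26520 → i = 59.004°, r = 39.770°, D_min = 138.929°, rainbow angle = 41.071°.
At 626 nm (n = 1.331): cos²i = 0.25719 → i = 59.527°, r = 40.356°, D_min = 137.630°, rainbow angle = 42.370°.
Angular width = |41.071° − 42.370°| = 1.299°.

1.30°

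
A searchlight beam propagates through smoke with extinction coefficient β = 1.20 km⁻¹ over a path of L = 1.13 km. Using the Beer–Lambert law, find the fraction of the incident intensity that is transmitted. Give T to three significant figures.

0.258

τ = β·L = 1.20 × 1.13 = 1.3560.
T = exp(−1.3560) = 0.2577.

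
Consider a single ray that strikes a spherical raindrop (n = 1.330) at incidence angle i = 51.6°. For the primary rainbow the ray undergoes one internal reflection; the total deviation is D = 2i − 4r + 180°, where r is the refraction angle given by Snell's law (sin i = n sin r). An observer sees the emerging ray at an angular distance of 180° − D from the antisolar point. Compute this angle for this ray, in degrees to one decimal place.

sin r = sin 51.6° / 1.330 = 0.7837/1.330 = 0.5892; r = 36.10°.
D = 2·51.6° − 4·36.10° + 180° = 103.20° − 144.41° + 180° = 138.79°.
Angle from antisolar point = 180° − D = 41.21°.

41.2°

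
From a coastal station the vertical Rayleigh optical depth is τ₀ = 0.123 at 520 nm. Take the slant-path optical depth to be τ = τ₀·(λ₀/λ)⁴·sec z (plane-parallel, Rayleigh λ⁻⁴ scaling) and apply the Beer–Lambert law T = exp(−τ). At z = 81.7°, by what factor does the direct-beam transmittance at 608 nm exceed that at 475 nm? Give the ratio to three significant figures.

Airmass: sec 81.7° = 6.9273.
τ(608 nm) = 0.123 × (520/608)⁴ × 6.9273 = 0.123 × 0.5351 × 6.9273 = 0.4559.
τ(475 nm) = 0.123 × (520/475)⁴ × 6.9273 = 0.123 × 1.4363 × 6.9273 = 1.2238.
T(608)/T(475) = exp(τ_B − τ_A) = exp(0.7679) = 2.1552.

2.16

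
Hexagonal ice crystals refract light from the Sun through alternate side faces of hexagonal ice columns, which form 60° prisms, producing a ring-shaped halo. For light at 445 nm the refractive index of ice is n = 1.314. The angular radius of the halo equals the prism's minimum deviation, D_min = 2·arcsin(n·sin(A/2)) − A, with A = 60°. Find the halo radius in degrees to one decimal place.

n·sin(A/2) = 1.314 × sin 30° = 1.314 × 0.5000 = 0.6570.
D_min = 2·arcsin(0.6570) − 60° = 2 × 41.071° − 60° = 22.143°.

22.1°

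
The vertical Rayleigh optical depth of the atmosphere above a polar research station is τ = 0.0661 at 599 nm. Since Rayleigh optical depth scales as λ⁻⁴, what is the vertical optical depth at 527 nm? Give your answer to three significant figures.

0.110

τ(527 nm) = τ(599 nm) × (599/527)⁴ = 0.0661 × (1.1366)⁴ = 0.0661 × 1.6690 = 0.1103.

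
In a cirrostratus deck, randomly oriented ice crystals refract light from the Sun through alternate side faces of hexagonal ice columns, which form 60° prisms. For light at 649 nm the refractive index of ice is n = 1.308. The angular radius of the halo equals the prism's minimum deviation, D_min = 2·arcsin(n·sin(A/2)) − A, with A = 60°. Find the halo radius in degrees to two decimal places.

21.69°

n·sin(A/2) = 1.308 × sin 30° = 1.308 × 0.5000 = 0.6540.
D_min = 2·arcsin(0.6540) − 60° = 2 × 40.844° − 60° = 21.688°.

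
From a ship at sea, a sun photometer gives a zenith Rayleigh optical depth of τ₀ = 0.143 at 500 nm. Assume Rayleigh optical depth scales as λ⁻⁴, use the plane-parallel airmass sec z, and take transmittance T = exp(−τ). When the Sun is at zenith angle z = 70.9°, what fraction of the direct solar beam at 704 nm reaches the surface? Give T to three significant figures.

0.895

sec 70.9° = 3.0561.
τ = 0.143 × (500/704)⁴ × 3.0561 = 0.143 × 0.2544 × 3.0561 = 0.1112.
T = exp(−0.1112) = 0.8948.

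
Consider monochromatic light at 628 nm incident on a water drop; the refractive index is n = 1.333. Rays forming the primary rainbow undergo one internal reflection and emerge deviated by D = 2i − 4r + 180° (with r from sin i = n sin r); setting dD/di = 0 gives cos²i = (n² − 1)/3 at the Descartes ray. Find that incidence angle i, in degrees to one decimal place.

cos²i = (1.333² − 1)/3 = (1.77689 − 1)/3 = 0.25896.
cos i = 0.50888, so i = 59.410°.

59.4°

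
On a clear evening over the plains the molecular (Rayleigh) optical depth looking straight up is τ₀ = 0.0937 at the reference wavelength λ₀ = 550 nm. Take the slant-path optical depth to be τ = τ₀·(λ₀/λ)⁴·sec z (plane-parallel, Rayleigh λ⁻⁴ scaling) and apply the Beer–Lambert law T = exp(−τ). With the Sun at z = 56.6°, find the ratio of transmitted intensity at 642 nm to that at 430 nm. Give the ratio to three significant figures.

1.44

Airmass: sec 56.6° = 1.8166.
τ(642 nm) = 0.0937 × (550/642)⁴ × 1.8166 = 0.0937 × 0.5387 × 1.8166 = 0.0917.
τ(430 nm) = 0.0937 × (550/430)⁴ × 1.8166 = 0.0937 × 2.6766 × 1.8166 = 0.4556.
T(642)/T(430) = exp(τ_B − τ_A) = exp(0.3639) = 1.4389.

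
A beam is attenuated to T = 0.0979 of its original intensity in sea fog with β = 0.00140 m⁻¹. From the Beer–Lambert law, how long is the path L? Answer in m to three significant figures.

1660 m

Beer–Lambert: T = exp(−βL) ⇒ L = −ln(T)/β = −ln(0.0979)/0.00140 = 2.3238/0.00140 = 1660 m.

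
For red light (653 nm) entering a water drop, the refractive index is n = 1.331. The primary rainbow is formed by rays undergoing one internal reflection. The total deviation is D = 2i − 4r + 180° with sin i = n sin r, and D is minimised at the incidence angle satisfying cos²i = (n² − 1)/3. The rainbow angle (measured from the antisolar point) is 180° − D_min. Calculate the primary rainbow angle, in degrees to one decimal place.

cos²i = (1.77156 − 1)/3 = 0.25719; i = arccos(0.50714) = 59.527°.
sin r = sin 59.527°/1.331 = 0.64753; r = 40.356°.
D_min = 2·59.527° − 4·40.356° + 180° = 137.630°.
Rainbow angle = 180° − D_min = 42.370°.

42.4°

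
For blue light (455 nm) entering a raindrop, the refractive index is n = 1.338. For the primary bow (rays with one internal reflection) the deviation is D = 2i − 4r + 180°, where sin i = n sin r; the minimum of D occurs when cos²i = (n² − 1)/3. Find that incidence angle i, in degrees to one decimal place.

59.1°

cos²i = (1.338² − 1)/3 = (1.79024 − 1)/3 = 0.26341.
cos i = 0.51324, so i = 59.120°.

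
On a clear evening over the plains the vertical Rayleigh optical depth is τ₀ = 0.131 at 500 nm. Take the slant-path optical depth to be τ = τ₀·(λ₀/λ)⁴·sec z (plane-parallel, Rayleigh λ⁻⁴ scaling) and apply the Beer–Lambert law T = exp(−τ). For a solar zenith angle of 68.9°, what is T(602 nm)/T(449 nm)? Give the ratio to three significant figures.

1.47

Airmass: sec 68.9° = 2.7778.
τ(602 nm) = 0.131 × (500/602)⁴ × 2.7778 = 0.131 × 0.4759 × 2.7778 = 0.1732.
τ(449 nm) = 0.131 × (500/449)⁴ × 2.7778 = 0.131 × 1.5378 × 2.7778 = 0.5596.
T(602)/T(449) = exp(τ_B − τ_A) = exp(0.3864) = 1.4717.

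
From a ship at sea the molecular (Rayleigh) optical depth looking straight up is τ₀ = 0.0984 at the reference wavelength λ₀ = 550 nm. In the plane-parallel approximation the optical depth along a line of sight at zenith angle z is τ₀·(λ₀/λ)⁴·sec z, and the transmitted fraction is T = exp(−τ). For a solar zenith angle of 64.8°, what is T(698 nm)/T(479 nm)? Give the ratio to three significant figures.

Airmass: sec 64.8° = 2.3486.
τ(698 nm) = 0.0984 × (550/698)⁴ × 2.3486 = 0.0984 × 0.3855 × 2.3486 = 0.0891.
τ(479 nm) = 0.0984 × (550/479)⁴ × 2.3486 = 0.0984 × 1.7382 × 2.3486 = 0.4017.
T(698)/T(479) = exp(τ_B − τ_A) = exp(0.3126) = 1.3670.

1.37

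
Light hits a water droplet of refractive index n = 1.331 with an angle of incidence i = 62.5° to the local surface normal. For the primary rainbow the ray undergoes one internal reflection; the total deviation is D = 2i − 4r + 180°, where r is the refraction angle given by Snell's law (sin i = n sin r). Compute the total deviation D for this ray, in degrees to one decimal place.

137.8°

sin r = sin 62.5° / 1.331 = 0.8870/1.331 = 0.6664; r = 41.79°.
D = 2·62.5° − 4·41.79° + 180° = 125.00° − 167.17° + 180° = 137.83°.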